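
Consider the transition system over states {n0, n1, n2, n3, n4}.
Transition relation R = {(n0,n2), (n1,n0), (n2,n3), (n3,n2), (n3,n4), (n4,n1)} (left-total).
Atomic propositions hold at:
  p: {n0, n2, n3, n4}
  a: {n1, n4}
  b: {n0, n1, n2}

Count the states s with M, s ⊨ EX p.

4

Sat(EX p) = {s : some successor in {n0, n2, n3, n4}} = {n0, n1, n2, n3}
|Sat(EX p)| = |{n0, n1, n2, n3}| = 4.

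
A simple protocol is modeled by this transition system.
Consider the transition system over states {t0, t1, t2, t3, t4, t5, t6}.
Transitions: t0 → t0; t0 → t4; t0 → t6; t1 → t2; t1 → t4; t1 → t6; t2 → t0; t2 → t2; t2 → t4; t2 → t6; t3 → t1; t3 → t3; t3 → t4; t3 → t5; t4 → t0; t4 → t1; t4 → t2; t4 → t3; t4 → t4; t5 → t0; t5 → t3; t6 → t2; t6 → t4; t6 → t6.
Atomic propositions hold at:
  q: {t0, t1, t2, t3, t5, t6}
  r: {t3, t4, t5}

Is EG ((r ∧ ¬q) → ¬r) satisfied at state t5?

Yes

Sat(¬q) = {t4}
Sat(r ∧ ¬q) = {t4}
Sat(¬r) = {t0, t1, t2, t6}
Sat((r ∧ ¬q) → ¬r) = {t0, t1, t2, t3, t5, t6}
EG ((r ∧ ¬q) → ¬r): greatest fixpoint, start Z0 = {t0, t1, t2, t3, t5, t6}, keep only states in Sat with some successor in Z. Already a fixed point.
Sat(EG ((r ∧ ¬q) → ¬r)) = {t0, t1, t2, t3, t5, t6}
t5 ∈ Sat(EG ((r ∧ ¬q) → ¬r)) = {t0, t1, t2, t3, t5, t6}, so the formula holds at t5.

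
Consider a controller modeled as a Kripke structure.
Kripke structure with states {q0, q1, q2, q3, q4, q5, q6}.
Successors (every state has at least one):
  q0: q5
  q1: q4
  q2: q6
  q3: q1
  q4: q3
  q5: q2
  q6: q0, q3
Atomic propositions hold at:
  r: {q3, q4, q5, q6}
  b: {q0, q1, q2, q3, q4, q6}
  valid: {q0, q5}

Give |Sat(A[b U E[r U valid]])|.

4

E[r U valid]: least fixpoint, start Z0 = Sat(valid) = {q0, q5}, add states in Sat(r) with some successor in Z. Z1 = {q0, q5, q6}; fixed.
Sat(E[r U valid]) = {q0, q5, q6}
A[b U E[r U valid]]: least fixpoint, start Z0 = Sat(E[r U valid]) = {q0, q5, q6}, add states in Sat(b) with every successor in Z. Z1 = {q0, q2, q5, q6}; fixed.
Sat(A[b U E[r U valid]]) = {q0, q2, q5, q6}
|Sat(A[b U E[r U valid]])| = |{q0, q2, q5, q6}| = 4.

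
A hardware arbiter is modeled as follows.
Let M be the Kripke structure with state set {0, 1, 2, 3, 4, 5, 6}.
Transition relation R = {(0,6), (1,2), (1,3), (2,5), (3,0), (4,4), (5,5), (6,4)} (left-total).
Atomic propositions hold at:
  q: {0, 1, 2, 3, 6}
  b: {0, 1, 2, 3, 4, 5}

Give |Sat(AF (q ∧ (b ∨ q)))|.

Sat(b ∨ q) = {0, 1, 2, 3, 4, 5, 6}
Sat(q ∧ (b ∨ q)) = {0, 1, 2, 3, 6}
AF (q ∧ (b ∨ q)): least fixpoint, start Z0 = {0, 1, 2, 3, 6}, add states with every successor in Z. Already a fixed point.
Sat(AF (q ∧ (b ∨ q))) = {0, 1, 2, 3, 6}
|Sat(AF (q ∧ (b ∨ q)))| = |{0, 1, 2, 3, 6}| = 5.

5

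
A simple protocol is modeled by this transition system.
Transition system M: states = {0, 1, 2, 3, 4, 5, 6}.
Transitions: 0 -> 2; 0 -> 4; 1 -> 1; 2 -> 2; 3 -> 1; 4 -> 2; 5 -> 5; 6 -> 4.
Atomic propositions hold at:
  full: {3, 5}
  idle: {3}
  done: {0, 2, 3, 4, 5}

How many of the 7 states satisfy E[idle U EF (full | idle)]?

Sat(full | idle) = {3, 5}
EF (full | idle): least fixpoint, start Z0 = {3, 5}, add states with some successor in Z. Already a fixed point.
Sat(EF (full | idle)) = {3, 5}
E[idle U EF (full | idle)]: least fixpoint, start Z0 = Sat(EF (full | idle)) = {3, 5}, add states in Sat(idle) with some successor in Z. Already a fixed point.
Sat(E[idle U EF (full | idle)]) = {3, 5}
|Sat(E[idle U EF (full | idle)])| = |{3, 5}| = 2.

2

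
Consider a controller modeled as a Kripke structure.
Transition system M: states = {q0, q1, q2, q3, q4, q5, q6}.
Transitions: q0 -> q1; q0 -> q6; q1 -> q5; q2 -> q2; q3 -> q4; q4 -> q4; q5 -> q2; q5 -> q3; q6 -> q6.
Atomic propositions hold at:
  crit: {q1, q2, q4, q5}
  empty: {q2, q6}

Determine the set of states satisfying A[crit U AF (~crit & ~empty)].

Sat(~crit) = {q0, q3, q6}
Sat(~empty) = {q0, q1, q3, q4, q5}
Sat(~crit & ~empty) = {q0, q3}
AF (~crit & ~empty): least fixpoint, start Z0 = {q0, q3}, add states with every successor in Z. Already a fixed point.
Sat(AF (~crit & ~empty)) = {q0, q3}
A[crit U AF (~crit & ~empty)]: least fixpoint, start Z0 = Sat(AF (~crit & ~empty)) = {q0, q3}, add states in Sat(crit) with every successor in Z. Already a fixed point.
Sat(A[crit U AF (~crit & ~empty)]) = {q0, q3}

{q0, q3}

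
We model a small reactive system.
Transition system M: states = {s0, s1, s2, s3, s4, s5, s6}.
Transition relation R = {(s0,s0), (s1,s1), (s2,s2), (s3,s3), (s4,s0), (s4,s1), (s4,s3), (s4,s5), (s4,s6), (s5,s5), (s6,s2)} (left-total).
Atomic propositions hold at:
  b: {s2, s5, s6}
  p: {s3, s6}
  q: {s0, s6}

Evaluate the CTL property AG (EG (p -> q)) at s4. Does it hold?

No

Sat(p -> q) = {s0, s1, s2, s4, s5, s6}
EG (p -> q): greatest fixpoint, start Z0 = {s0, s1, s2, s4, s5, s6}, keep only states in Sat with some successor in Z. Already a fixed point.
Sat(EG (p -> q)) = {s0, s1, s2, s4, s5, s6}
AG (EG (p -> q)): greatest fixpoint, start Z0 = {s0, s1, s2, s4, s5, s6}, keep only states in Sat with every successor in Z. Z1 = {s0, s1, s2, s5, s6}; fixed.
Sat(AG (EG (p -> q))) = {s0, s1, s2, s5, s6}
s4 ∉ Sat(AG (EG (p -> q))) = {s0, s1, s2, s5, s6}, so the formula does not hold at s4.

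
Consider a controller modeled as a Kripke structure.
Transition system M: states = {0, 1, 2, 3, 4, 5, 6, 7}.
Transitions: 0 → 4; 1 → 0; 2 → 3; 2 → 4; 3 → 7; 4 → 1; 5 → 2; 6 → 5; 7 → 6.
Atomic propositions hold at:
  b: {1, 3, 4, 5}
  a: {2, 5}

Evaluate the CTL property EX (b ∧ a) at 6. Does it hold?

Yes

Sat(b ∧ a) = {5}
Sat(EX (b ∧ a)) = {s : some successor in {5}} = {6}
6 ∈ Sat(EX (b ∧ a)) = {6}, so the formula holds at 6.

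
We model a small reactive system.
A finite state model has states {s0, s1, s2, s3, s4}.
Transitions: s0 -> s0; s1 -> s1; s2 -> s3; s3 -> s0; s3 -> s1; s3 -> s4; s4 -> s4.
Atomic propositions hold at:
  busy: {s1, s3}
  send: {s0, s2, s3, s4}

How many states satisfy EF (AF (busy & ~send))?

3

Sat(~send) = {s1}
Sat(busy & ~send) = {s1}
AF (busy & ~send): least fixpoint, start Z0 = {s1}, add states with every successor in Z. Already a fixed point.
Sat(AF (busy & ~send)) = {s1}
EF (AF (busy & ~send)): least fixpoint, start Z0 = {s1}, add states with some successor in Z. Z1 = {s1, s3}; Z2 = {s1, s2, s3}; fixed.
Sat(EF (AF (busy & ~send))) = {s1, s2, s3}
|Sat(EF (AF (busy & ~send)))| = |{s1, s2, s3}| = 3.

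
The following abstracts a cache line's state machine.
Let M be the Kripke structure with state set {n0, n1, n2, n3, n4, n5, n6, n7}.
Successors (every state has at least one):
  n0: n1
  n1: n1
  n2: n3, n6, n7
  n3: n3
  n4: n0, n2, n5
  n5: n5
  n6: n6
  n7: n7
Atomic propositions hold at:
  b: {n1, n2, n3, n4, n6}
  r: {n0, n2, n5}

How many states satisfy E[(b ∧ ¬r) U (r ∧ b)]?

Sat(¬r) = {n1, n3, n4, n6, n7}
Sat(b ∧ ¬r) = {n1, n3, n4, n6}
Sat(r ∧ b) = {n2}
E[(b ∧ ¬r) U (r ∧ b)]: least fixpoint, start Z0 = Sat((r ∧ b)) = {n2}, add states in Sat(b ∧ ¬r) with some successor in Z. Z1 = {n2, n4}; fixed.
Sat(E[(b ∧ ¬r) U (r ∧ b)]) = {n2, n4}
|Sat(E[(b ∧ ¬r) U (r ∧ b)])| = |{n2, n4}| = 2.

2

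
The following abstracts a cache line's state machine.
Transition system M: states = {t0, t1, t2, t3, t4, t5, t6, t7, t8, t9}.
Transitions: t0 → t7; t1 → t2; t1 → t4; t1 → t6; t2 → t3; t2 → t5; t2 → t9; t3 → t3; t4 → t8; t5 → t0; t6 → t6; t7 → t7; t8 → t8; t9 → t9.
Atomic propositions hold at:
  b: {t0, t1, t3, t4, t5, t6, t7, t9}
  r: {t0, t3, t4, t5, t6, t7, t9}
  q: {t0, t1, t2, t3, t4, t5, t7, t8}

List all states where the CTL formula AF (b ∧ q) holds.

Sat(b ∧ q) = {t0, t1, t3, t4, t5, t7}
AF (b ∧ q): least fixpoint, start Z0 = {t0, t1, t3, t4, t5, t7}, add states with every successor in Z. Already a fixed point.
Sat(AF (b ∧ q)) = {t0, t1, t3, t4, t5, t7}

{t0, t1, t3, t4, t5, t7}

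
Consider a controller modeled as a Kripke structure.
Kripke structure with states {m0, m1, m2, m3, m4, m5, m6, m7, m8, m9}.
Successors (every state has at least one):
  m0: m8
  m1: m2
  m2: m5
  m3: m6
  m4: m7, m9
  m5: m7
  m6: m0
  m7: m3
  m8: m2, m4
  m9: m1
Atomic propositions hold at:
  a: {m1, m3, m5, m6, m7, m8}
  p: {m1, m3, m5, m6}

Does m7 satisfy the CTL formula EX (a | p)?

Sat(a | p) = {m1, m3, m5, m6, m7, m8}
Sat(EX (a | p)) = {s : some successor in {m1, m3, m5, m6, m7, m8}} = {m0, m2, m3, m4, m5, m7, m9}
m7 ∈ Sat(EX (a | p)) = {m0, m2, m3, m4, m5, m7, m9}, so the formula holds at m7.

Yes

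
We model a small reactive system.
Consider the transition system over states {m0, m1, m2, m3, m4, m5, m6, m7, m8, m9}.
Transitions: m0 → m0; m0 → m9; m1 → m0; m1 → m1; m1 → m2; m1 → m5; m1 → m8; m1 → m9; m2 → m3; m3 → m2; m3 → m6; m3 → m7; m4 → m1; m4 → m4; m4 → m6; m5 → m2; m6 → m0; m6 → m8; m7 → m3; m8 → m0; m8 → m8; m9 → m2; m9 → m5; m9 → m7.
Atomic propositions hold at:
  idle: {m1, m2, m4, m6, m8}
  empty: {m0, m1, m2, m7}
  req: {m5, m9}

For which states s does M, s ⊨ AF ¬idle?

{m0, m2, m3, m5, m7, m9}

Sat(¬idle) = {m0, m3, m5, m7, m9}
AF ¬idle: least fixpoint, start Z0 = {m0, m3, m5, m7, m9}, add states with every successor in Z. Z1 = {m0, m2, m3, m5, m7, m9}; fixed.
Sat(AF ¬idle) = {m0, m2, m3, m5, m7, m9}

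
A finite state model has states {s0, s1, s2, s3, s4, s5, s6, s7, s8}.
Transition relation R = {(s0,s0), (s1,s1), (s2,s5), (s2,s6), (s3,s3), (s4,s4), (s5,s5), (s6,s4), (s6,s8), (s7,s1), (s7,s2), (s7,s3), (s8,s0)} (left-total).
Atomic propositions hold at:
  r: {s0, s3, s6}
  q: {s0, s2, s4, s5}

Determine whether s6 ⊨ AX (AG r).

No

AG r: greatest fixpoint, start Z0 = {s0, s3, s6}, keep only states in Sat with every successor in Z. Z1 = {s0, s3}; fixed.
Sat(AG r) = {s0, s3}
Sat(AX (AG r)) = {s : every successor in {s0, s3}} = {s0, s3, s8}
s6 ∉ Sat(AX (AG r)) = {s0, s3, s8}, so the formula does not hold at s6.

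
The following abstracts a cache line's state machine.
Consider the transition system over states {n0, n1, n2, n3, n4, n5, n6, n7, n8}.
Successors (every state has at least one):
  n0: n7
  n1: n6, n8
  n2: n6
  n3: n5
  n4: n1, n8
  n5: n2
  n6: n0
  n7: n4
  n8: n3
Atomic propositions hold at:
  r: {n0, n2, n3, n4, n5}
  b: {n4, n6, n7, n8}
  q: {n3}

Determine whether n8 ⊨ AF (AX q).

Yes

Sat(AX q) = {s : every successor in {n3}} = {n8}
AF (AX q): least fixpoint, start Z0 = {n8}, add states with every successor in Z. Already a fixed point.
Sat(AF (AX q)) = {n8}
n8 ∈ Sat(AF (AX q)) = {n8}, so the formula holds at n8.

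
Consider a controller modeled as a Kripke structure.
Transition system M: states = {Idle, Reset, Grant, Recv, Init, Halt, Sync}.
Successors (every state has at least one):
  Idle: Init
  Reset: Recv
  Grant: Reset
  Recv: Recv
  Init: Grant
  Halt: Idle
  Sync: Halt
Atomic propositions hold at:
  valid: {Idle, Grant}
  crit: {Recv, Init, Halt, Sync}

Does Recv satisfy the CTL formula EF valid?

No

EF valid: least fixpoint, start Z0 = {Idle, Grant}, add states with some successor in Z. Z1 = {Idle, Grant, Init, Halt}; Z2 = {Idle, Grant, Init, Halt, Sync}; fixed.
Sat(EF valid) = {Idle, Grant, Init, Halt, Sync}
Recv ∉ Sat(EF valid) = {Idle, Grant, Init, Halt, Sync}, so the formula does not hold at Recv.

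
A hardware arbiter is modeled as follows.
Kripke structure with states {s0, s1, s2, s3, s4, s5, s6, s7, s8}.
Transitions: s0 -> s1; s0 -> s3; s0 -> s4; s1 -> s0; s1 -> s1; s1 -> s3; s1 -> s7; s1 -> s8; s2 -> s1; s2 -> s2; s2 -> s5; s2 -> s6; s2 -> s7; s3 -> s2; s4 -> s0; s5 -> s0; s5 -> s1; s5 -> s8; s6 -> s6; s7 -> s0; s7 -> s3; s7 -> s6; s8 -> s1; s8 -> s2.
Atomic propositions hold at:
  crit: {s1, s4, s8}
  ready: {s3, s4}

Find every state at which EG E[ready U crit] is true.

{s1, s8}

E[ready U crit]: least fixpoint, start Z0 = Sat(crit) = {s1, s4, s8}, add states in Sat(ready) with some successor in Z. Already a fixed point.
Sat(E[ready U crit]) = {s1, s4, s8}
EG E[ready U crit]: greatest fixpoint, start Z0 = {s1, s4, s8}, keep only states in Sat with some successor in Z. Z1 = {s1, s8}; fixed.
Sat(EG E[ready U crit]) = {s1, s8}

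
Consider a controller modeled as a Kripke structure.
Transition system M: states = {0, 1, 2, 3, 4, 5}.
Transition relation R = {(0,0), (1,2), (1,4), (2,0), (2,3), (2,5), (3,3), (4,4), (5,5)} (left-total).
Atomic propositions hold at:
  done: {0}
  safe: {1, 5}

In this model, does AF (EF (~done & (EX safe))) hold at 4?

No

Sat(~done) = {1, 2, 3, 4, 5}
Sat(EX safe) = {s : some successor in {1, 5}} = {2, 5}
Sat(~done & (EX safe)) = {2, 5}
EF (~done & (EX safe)): least fixpoint, start Z0 = {2, 5}, add states with some successor in Z. Z1 = {1, 2, 5}; fixed.
Sat(EF (~done & (EX safe))) = {1, 2, 5}
AF (EF (~done & (EX safe))): least fixpoint, start Z0 = {1, 2, 5}, add states with every successor in Z. Already a fixed point.
Sat(AF (EF (~done & (EX safe)))) = {1, 2, 5}
4 ∉ Sat(AF (EF (~done & (EX safe)))) = {1, 2, 5}, so the formula does not hold at 4.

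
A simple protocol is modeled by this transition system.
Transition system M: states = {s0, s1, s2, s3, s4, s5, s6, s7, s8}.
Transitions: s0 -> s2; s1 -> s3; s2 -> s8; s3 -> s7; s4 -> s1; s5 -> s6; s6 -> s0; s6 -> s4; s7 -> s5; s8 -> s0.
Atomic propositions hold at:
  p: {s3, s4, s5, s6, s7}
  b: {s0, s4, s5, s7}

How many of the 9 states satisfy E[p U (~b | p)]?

Sat(~b) = {s1, s2, s3, s6, s8}
Sat(~b | p) = {s1, s2, s3, s4, s5, s6, s7, s8}
E[p U (~b | p)]: least fixpoint, start Z0 = Sat((~b | p)) = {s1, s2, s3, s4, s5, s6, s7, s8}, add states in Sat(p) with some successor in Z. Already a fixed point.
Sat(E[p U (~b | p)]) = {s1, s2, s3, s4, s5, s6, s7, s8}
|Sat(E[p U (~b | p)])| = |{s1, s2, s3, s4, s5, s6, s7, s8}| = 8.

8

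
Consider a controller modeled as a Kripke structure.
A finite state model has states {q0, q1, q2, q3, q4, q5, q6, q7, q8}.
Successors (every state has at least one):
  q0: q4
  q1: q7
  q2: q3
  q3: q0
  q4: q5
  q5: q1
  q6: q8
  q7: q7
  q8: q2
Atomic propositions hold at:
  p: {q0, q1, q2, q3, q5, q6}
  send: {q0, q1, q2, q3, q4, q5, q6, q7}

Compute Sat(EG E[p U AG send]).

{q0, q1, q2, q3, q4, q5, q7}

AG send: greatest fixpoint, start Z0 = {q0, q1, q2, q3, q4, q5, q6, q7}, keep only states in Sat with every successor in Z. Z1 = {q0, q1, q2, q3, q4, q5, q7}; fixed.
Sat(AG send) = {q0, q1, q2, q3, q4, q5, q7}
E[p U AG send]: least fixpoint, start Z0 = Sat(AG send) = {q0, q1, q2, q3, q4, q5, q7}, add states in Sat(p) with some successor in Z. Already a fixed point.
Sat(E[p U AG send]) = {q0, q1, q2, q3, q4, q5, q7}
EG E[p U AG send]: greatest fixpoint, start Z0 = {q0, q1, q2, q3, q4, q5, q7}, keep only states in Sat with some successor in Z. Already a fixed point.
Sat(EG E[p U AG send]) = {q0, q1, q2, q3, q4, q5, q7}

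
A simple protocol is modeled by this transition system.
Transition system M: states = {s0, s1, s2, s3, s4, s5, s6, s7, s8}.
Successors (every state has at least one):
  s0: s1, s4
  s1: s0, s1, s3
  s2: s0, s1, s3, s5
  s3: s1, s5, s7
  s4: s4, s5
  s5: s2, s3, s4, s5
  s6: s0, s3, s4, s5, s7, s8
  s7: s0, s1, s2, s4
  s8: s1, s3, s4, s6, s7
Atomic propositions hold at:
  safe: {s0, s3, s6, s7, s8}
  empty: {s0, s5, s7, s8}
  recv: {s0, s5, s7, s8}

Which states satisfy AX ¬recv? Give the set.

{s0}

Sat(¬recv) = {s1, s2, s3, s4, s6}
Sat(AX ¬recv) = {s : every successor in {s1, s2, s3, s4, s6}} = {s0}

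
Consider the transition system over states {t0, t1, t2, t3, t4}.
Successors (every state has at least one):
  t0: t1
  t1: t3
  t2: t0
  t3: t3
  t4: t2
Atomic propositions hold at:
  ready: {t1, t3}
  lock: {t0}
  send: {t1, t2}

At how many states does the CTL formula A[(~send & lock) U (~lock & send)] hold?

Sat(~send) = {t0, t3, t4}
Sat(~send & lock) = {t0}
Sat(~lock) = {t1, t2, t3, t4}
Sat(~lock & send) = {t1, t2}
A[(~send & lock) U (~lock & send)]: least fixpoint, start Z0 = Sat((~lock & send)) = {t1, t2}, add states in Sat(~send & lock) with every successor in Z. Z1 = {t0, t1, t2}; fixed.
Sat(A[(~send & lock) U (~lock & send)]) = {t0, t1, t2}
|Sat(A[(~send & lock) U (~lock & send)])| = |{t0, t1, t2}| = 3.

3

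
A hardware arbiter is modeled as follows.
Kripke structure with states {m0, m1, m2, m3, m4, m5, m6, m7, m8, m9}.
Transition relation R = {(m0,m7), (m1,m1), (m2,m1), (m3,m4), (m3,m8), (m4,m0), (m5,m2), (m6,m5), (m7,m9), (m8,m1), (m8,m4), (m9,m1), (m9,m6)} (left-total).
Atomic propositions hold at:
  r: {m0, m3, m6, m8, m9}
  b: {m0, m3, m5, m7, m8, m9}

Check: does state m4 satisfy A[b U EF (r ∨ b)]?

Sat(r ∨ b) = {m0, m3, m5, m6, m7, m8, m9}
EF (r ∨ b): least fixpoint, start Z0 = {m0, m3, m5, m6, m7, m8, m9}, add states with some successor in Z. Z1 = {m0, m3, m4, m5, m6, m7, m8, m9}; fixed.
Sat(EF (r ∨ b)) = {m0, m3, m4, m5, m6, m7, m8, m9}
A[b U EF (r ∨ b)]: least fixpoint, start Z0 = Sat(EF (r ∨ b)) = {m0, m3, m4, m5, m6, m7, m8, m9}, add states in Sat(b) with every successor in Z. Already a fixed point.
Sat(A[b U EF (r ∨ b)]) = {m0, m3, m4, m5, m6, m7, m8, m9}
m4 ∈ Sat(A[b U EF (r ∨ b)]) = {m0, m3, m4, m5, m6, m7, m8, m9}, so the formula holds at m4.

Yes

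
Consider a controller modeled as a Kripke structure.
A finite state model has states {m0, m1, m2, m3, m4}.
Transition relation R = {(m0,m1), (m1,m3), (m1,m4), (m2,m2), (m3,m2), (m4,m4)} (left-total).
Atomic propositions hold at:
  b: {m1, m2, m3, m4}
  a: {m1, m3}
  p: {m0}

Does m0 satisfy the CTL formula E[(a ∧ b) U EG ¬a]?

Sat(a ∧ b) = {m1, m3}
Sat(¬a) = {m0, m2, m4}
EG ¬a: greatest fixpoint, start Z0 = {m0, m2, m4}, keep only states in Sat with some successor in Z. Z1 = {m2, m4}; fixed.
Sat(EG ¬a) = {m2, m4}
E[(a ∧ b) U EG ¬a]: least fixpoint, start Z0 = Sat(EG ¬a) = {m2, m4}, add states in Sat(a ∧ b) with some successor in Z. Z1 = {m1, m2, m3, m4}; fixed.
Sat(E[(a ∧ b) U EG ¬a]) = {m1, m2, m3, m4}
m0 ∉ Sat(E[(a ∧ b) U EG ¬a]) = {m1, m2, m3, m4}, so the formula does not hold at m0.

No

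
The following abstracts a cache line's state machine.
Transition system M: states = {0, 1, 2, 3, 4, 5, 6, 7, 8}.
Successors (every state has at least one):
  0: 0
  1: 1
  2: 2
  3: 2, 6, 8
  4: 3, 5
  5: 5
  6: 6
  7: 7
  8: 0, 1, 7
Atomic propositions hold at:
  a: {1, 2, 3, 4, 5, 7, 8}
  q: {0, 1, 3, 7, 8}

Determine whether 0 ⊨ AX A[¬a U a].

Sat(¬a) = {0, 6}
A[¬a U a]: least fixpoint, start Z0 = Sat(a) = {1, 2, 3, 4, 5, 7, 8}, add states in Sat(¬a) with every successor in Z. Already a fixed point.
Sat(A[¬a U a]) = {1, 2, 3, 4, 5, 7, 8}
Sat(AX A[¬a U a]) = {s : every successor in {1, 2, 3, 4, 5, 7, 8}} = {1, 2, 4, 5, 7}
0 ∉ Sat(AX A[¬a U a]) = {1, 2, 4, 5, 7}, so the formula does not hold at 0.

No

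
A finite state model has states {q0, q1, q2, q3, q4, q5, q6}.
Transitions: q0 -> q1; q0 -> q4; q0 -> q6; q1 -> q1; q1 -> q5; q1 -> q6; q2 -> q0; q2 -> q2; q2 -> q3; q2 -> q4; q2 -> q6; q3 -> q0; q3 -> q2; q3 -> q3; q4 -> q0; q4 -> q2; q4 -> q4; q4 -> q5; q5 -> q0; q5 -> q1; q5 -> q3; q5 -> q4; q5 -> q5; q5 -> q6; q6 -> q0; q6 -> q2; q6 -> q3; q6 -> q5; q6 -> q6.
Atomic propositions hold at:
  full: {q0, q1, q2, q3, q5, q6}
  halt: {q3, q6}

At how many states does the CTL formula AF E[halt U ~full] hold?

Sat(~full) = {q4}
E[halt U ~full]: least fixpoint, start Z0 = Sat(~full) = {q4}, add states in Sat(halt) with some successor in Z. Already a fixed point.
Sat(E[halt U ~full]) = {q4}
AF E[halt U ~full]: least fixpoint, start Z0 = {q4}, add states with every successor in Z. Already a fixed point.
Sat(AF E[halt U ~full]) = {q4}
|Sat(AF E[halt U ~full])| = |{q4}| = 1.

1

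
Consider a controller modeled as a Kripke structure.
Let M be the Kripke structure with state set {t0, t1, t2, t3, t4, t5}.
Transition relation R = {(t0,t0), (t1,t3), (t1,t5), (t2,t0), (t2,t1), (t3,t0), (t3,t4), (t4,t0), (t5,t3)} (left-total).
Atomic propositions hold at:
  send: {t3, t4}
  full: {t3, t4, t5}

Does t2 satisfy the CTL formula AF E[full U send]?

No

E[full U send]: least fixpoint, start Z0 = Sat(send) = {t3, t4}, add states in Sat(full) with some successor in Z. Z1 = {t3, t4, t5}; fixed.
Sat(E[full U send]) = {t3, t4, t5}
AF E[full U send]: least fixpoint, start Z0 = {t3, t4, t5}, add states with every successor in Z. Z1 = {t1, t3, t4, t5}; fixed.
Sat(AF E[full U send]) = {t1, t3, t4, t5}
t2 ∉ Sat(AF E[full U send]) = {t1, t3, t4, t5}, so the formula does not hold at t2.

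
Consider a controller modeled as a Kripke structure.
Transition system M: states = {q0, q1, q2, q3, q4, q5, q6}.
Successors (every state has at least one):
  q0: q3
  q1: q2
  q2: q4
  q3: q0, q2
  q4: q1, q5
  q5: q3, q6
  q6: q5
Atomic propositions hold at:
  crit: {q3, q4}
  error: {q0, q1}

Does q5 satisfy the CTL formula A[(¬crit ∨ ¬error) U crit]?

No

Sat(¬crit) = {q0, q1, q2, q5, q6}
Sat(¬error) = {q2, q3, q4, q5, q6}
Sat(¬crit ∨ ¬error) = {q0, q1, q2, q3, q4, q5, q6}
A[(¬crit ∨ ¬error) U crit]: least fixpoint, start Z0 = Sat(crit) = {q3, q4}, add states in Sat(¬crit ∨ ¬error) with every successor in Z. Z1 = {q0, q2, q3, q4}; Z2 = {q0, q1, q2, q3, q4}; fixed.
Sat(A[(¬crit ∨ ¬error) U crit]) = {q0, q1, q2, q3, q4}
q5 ∉ Sat(A[(¬crit ∨ ¬error) U crit]) = {q0, q1, q2, q3, q4}, so the formula does not hold at q5.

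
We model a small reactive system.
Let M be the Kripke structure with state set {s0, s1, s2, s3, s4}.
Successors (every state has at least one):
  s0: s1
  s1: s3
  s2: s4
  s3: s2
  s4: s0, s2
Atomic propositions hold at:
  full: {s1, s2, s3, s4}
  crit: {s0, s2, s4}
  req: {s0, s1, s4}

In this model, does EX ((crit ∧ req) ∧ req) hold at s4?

Sat(crit ∧ req) = {s0, s4}
Sat((crit ∧ req) ∧ req) = {s0, s4}
Sat(EX ((crit ∧ req) ∧ req)) = {s : some successor in {s0, s4}} = {s2, s4}
s4 ∈ Sat(EX ((crit ∧ req) ∧ req)) = {s2, s4}, so the formula holds at s4.

Yes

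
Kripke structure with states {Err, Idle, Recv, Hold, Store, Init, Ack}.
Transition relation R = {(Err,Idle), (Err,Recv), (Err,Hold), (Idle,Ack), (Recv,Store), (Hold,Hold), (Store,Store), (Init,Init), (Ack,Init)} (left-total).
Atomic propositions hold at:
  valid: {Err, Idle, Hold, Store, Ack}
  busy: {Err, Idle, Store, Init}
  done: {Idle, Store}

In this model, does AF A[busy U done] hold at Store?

Yes

A[busy U done]: least fixpoint, start Z0 = Sat(done) = {Idle, Store}, add states in Sat(busy) with every successor in Z. Already a fixed point.
Sat(A[busy U done]) = {Idle, Store}
AF A[busy U done]: least fixpoint, start Z0 = {Idle, Store}, add states with every successor in Z. Z1 = {Idle, Recv, Store}; fixed.
Sat(AF A[busy U done]) = {Idle, Recv, Store}
Store ∈ Sat(AF A[busy U done]) = {Idle, Recv, Store}, so the formula holds at Store.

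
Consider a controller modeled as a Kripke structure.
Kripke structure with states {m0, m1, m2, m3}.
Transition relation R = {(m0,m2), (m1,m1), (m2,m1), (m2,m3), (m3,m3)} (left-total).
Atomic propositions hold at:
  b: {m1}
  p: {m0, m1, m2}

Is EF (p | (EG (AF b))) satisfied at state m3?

No

AF b: least fixpoint, start Z0 = {m1}, add states with every successor in Z. Already a fixed point.
Sat(AF b) = {m1}
EG (AF b): greatest fixpoint, start Z0 = {m1}, keep only states in Sat with some successor in Z. Already a fixed point.
Sat(EG (AF b)) = {m1}
Sat(p | (EG (AF b))) = {m0, m1, m2}
EF (p | (EG (AF b))): least fixpoint, start Z0 = {m0, m1, m2}, add states with some successor in Z. Already a fixed point.
Sat(EF (p | (EG (AF b)))) = {m0, m1, m2}
m3 ∉ Sat(EF (p | (EG (AF b)))) = {m0, m1, m2}, so the formula does not hold at m3.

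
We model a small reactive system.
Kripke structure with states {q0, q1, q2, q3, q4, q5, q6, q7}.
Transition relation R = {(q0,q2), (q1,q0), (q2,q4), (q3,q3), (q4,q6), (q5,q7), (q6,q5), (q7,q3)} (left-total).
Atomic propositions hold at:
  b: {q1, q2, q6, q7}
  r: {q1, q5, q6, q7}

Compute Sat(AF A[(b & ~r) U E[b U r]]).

{q0, q1, q2, q4, q5, q6, q7}

Sat(~r) = {q0, q2, q3, q4}
Sat(b & ~r) = {q2}
E[b U r]: least fixpoint, start Z0 = Sat(r) = {q1, q5, q6, q7}, add states in Sat(b) with some successor in Z. Already a fixed point.
Sat(E[b U r]) = {q1, q5, q6, q7}
A[(b & ~r) U E[b U r]]: least fixpoint, start Z0 = Sat(E[b U r]) = {q1, q5, q6, q7}, add states in Sat(b & ~r) with every successor in Z. Already a fixed point.
Sat(A[(b & ~r) U E[b U r]]) = {q1, q5, q6, q7}
AF A[(b & ~r) U E[b U r]]: least fixpoint, start Z0 = {q1, q5, q6, q7}, add states with every successor in Z. Z1 = {q1, q4, q5, q6, q7}; Z2 = {q1, q2, q4, q5, q6, q7}; Z3 = {q0, q1, q2, q4, q5, q6, q7}; fixed.
Sat(AF A[(b & ~r) U E[b U r]]) = {q0, q1, q2, q4, q5, q6, q7}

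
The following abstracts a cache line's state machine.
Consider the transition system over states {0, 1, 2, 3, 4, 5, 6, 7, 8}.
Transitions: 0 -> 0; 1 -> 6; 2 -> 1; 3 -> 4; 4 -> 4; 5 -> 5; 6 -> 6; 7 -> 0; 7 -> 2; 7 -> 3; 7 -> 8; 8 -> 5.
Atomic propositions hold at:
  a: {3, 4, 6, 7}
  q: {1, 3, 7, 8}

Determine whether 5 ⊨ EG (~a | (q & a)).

Sat(~a) = {0, 1, 2, 5, 8}
Sat(q & a) = {3, 7}
Sat(~a | (q & a)) = {0, 1, 2, 3, 5, 7, 8}
EG (~a | (q & a)): greatest fixpoint, start Z0 = {0, 1, 2, 3, 5, 7, 8}, keep only states in Sat with some successor in Z. Z1 = {0, 2, 5, 7, 8}; Z2 = {0, 5, 7, 8}; fixed.
Sat(EG (~a | (q & a))) = {0, 5, 7, 8}
5 ∈ Sat(EG (~a | (q & a))) = {0, 5, 7, 8}, so the formula holds at 5.

Yes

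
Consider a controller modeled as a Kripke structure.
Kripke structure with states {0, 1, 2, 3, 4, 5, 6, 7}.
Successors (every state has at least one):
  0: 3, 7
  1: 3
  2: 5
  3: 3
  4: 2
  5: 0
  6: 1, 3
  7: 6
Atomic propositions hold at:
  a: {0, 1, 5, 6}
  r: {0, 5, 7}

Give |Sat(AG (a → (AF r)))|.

1

AF r: least fixpoint, start Z0 = {0, 5, 7}, add states with every successor in Z. Z1 = {0, 2, 5, 7}; Z2 = {0, 2, 4, 5, 7}; fixed.
Sat(AF r) = {0, 2, 4, 5, 7}
Sat(a → (AF r)) = {0, 2, 3, 4, 5, 7}
AG (a → (AF r)): greatest fixpoint, start Z0 = {0, 2, 3, 4, 5, 7}, keep only states in Sat with every successor in Z. Z1 = {0, 2, 3, 4, 5}; Z2 = {2, 3, 4, 5}; Z3 = {2, 3, 4}; Z4 = {3, 4}; Z5 = {3}; fixed.
Sat(AG (a → (AF r))) = {3}
|Sat(AG (a → (AF r)))| = |{3}| = 1.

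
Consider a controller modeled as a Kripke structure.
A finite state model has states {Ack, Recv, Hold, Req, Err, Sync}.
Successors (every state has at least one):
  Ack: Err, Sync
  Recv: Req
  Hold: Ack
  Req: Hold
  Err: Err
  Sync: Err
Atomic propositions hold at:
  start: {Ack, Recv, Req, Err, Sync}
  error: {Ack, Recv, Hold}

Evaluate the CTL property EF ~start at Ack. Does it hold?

No

Sat(~start) = {Hold}
EF ~start: least fixpoint, start Z0 = {Hold}, add states with some successor in Z. Z1 = {Hold, Req}; Z2 = {Recv, Hold, Req}; fixed.
Sat(EF ~start) = {Recv, Hold, Req}
Ack ∉ Sat(EF ~start) = {Recv, Hold, Req}, so the formula does not hold at Ack.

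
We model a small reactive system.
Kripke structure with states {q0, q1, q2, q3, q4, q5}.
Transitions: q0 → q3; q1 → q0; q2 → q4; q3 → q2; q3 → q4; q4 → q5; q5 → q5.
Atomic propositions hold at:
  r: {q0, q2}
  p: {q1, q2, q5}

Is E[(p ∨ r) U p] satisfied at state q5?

Yes

Sat(p ∨ r) = {q0, q1, q2, q5}
E[(p ∨ r) U p]: least fixpoint, start Z0 = Sat(p) = {q1, q2, q5}, add states in Sat(p ∨ r) with some successor in Z. Already a fixed point.
Sat(E[(p ∨ r) U p]) = {q1, q2, q5}
q5 ∈ Sat(E[(p ∨ r) U p]) = {q1, q2, q5}, so the formula holds at q5.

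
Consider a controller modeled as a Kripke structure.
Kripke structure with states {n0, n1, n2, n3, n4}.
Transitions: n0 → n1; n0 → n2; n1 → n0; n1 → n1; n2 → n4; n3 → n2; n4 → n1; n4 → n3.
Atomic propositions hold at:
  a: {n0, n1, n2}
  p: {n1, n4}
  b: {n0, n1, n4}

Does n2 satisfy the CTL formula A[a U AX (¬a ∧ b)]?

Sat(¬a) = {n3, n4}
Sat(¬a ∧ b) = {n4}
Sat(AX (¬a ∧ b)) = {s : every successor in {n4}} = {n2}
A[a U AX (¬a ∧ b)]: least fixpoint, start Z0 = Sat(AX (¬a ∧ b)) = {n2}, add states in Sat(a) with every successor in Z. Already a fixed point.
Sat(A[a U AX (¬a ∧ b)]) = {n2}
n2 ∈ Sat(A[a U AX (¬a ∧ b)]) = {n2}, so the formula holds at n2.

Yes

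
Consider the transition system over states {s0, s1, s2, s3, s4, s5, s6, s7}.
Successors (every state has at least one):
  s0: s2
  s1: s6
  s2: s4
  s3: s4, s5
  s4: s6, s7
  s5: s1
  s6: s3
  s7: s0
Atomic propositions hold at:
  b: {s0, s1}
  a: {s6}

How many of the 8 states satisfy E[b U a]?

2

E[b U a]: least fixpoint, start Z0 = Sat(a) = {s6}, add states in Sat(b) with some successor in Z. Z1 = {s1, s6}; fixed.
Sat(E[b U a]) = {s1, s6}
|Sat(E[b U a])| = |{s1, s6}| = 2.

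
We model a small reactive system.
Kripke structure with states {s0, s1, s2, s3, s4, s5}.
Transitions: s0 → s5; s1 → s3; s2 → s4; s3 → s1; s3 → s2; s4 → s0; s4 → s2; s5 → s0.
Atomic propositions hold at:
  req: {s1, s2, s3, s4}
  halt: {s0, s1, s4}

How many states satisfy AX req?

3

Sat(AX req) = {s : every successor in {s1, s2, s3, s4}} = {s1, s2, s3}
|Sat(AX req)| = |{s1, s2, s3}| = 3.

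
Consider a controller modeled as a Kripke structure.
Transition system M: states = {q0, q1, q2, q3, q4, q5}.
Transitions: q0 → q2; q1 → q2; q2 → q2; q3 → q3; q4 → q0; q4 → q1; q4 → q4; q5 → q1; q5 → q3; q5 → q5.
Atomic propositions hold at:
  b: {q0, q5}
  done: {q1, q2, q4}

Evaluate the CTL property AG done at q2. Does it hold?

Yes

AG done: greatest fixpoint, start Z0 = {q1, q2, q4}, keep only states in Sat with every successor in Z. Z1 = {q1, q2}; fixed.
Sat(AG done) = {q1, q2}
q2 ∈ Sat(AG done) = {q1, q2}, so the formula holds at q2.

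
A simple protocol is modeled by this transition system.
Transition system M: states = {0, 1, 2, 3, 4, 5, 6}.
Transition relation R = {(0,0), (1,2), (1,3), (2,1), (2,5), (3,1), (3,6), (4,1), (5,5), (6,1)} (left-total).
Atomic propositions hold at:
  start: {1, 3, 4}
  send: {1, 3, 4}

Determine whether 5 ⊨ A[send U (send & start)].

No

Sat(send & start) = {1, 3, 4}
A[send U (send & start)]: least fixpoint, start Z0 = Sat((send & start)) = {1, 3, 4}, add states in Sat(send) with every successor in Z. Already a fixed point.
Sat(A[send U (send & start)]) = {1, 3, 4}
5 ∉ Sat(A[send U (send & start)]) = {1, 3, 4}, so the formula does not hold at 5.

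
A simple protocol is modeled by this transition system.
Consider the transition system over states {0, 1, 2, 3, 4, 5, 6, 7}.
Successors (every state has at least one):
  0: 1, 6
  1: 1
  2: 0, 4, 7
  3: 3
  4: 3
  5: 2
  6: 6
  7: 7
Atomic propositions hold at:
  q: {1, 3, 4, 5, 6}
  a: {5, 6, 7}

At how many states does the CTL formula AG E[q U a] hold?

E[q U a]: least fixpoint, start Z0 = Sat(a) = {5, 6, 7}, add states in Sat(q) with some successor in Z. Already a fixed point.
Sat(E[q U a]) = {5, 6, 7}
AG E[q U a]: greatest fixpoint, start Z0 = {5, 6, 7}, keep only states in Sat with every successor in Z. Z1 = {6, 7}; fixed.
Sat(AG E[q U a]) = {6, 7}
|Sat(AG E[q U a])| = |{6, 7}| = 2.

2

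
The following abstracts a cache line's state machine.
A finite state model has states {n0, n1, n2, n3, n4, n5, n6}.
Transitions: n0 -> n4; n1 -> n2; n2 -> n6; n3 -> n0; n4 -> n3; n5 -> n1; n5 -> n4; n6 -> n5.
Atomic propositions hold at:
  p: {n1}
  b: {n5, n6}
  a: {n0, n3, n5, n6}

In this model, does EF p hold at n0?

EF p: least fixpoint, start Z0 = {n1}, add states with some successor in Z. Z1 = {n1, n5}; Z2 = {n1, n5, n6}; Z3 = {n1, n2, n5, n6}; fixed.
Sat(EF p) = {n1, n2, n5, n6}
n0 ∉ Sat(EF p) = {n1, n2, n5, n6}, so the formula does not hold at n0.

No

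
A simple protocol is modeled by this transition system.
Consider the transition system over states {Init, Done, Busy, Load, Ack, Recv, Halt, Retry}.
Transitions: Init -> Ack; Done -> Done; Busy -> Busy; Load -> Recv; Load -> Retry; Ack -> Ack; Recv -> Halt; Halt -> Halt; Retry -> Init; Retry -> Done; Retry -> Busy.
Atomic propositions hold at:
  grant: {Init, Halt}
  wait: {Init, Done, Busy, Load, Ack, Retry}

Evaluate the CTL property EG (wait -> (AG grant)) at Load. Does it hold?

No

AG grant: greatest fixpoint, start Z0 = {Init, Halt}, keep only states in Sat with every successor in Z. Z1 = {Halt}; fixed.
Sat(AG grant) = {Halt}
Sat(wait -> (AG grant)) = {Recv, Halt}
EG (wait -> (AG grant)): greatest fixpoint, start Z0 = {Recv, Halt}, keep only states in Sat with some successor in Z. Already a fixed point.
Sat(EG (wait -> (AG grant))) = {Recv, Halt}
Load ∉ Sat(EG (wait -> (AG grant))) = {Recv, Halt}, so the formula does not hold at Load.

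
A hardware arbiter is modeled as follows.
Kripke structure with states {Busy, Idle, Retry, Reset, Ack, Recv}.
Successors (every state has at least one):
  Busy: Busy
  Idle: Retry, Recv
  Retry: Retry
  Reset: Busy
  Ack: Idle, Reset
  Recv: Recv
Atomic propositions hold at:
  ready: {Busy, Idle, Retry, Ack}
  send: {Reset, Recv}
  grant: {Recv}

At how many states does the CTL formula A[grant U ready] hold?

4

A[grant U ready]: least fixpoint, start Z0 = Sat(ready) = {Busy, Idle, Retry, Ack}, add states in Sat(grant) with every successor in Z. Already a fixed point.
Sat(A[grant U ready]) = {Busy, Idle, Retry, Ack}
|Sat(A[grant U ready])| = |{Busy, Idle, Retry, Ack}| = 4.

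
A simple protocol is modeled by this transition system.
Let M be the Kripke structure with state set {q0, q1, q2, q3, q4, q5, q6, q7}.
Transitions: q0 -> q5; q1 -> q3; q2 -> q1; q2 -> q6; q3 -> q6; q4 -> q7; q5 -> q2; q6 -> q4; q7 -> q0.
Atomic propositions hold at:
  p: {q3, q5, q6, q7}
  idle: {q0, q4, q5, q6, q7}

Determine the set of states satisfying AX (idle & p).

Sat(idle & p) = {q5, q6, q7}
Sat(AX (idle & p)) = {s : every successor in {q5, q6, q7}} = {q0, q3, q4}

{q0, q3, q4}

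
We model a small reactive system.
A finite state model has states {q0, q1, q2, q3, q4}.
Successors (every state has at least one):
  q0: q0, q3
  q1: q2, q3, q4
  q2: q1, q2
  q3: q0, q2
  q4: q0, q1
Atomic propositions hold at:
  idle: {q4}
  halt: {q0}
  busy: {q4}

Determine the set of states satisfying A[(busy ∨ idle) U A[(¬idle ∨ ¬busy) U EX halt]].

Sat(busy ∨ idle) = {q4}
Sat(¬idle) = {q0, q1, q2, q3}
Sat(¬busy) = {q0, q1, q2, q3}
Sat(¬idle ∨ ¬busy) = {q0, q1, q2, q3}
Sat(EX halt) = {s : some successor in {q0}} = {q0, q3, q4}
A[(¬idle ∨ ¬busy) U EX halt]: least fixpoint, start Z0 = Sat(EX halt) = {q0, q3, q4}, add states in Sat(¬idle ∨ ¬busy) with every successor in Z. Already a fixed point.
Sat(A[(¬idle ∨ ¬busy) U EX halt]) = {q0, q3, q4}
A[(busy ∨ idle) U A[(¬idle ∨ ¬busy) U EX halt]]: least fixpoint, start Z0 = Sat(A[(¬idle ∨ ¬busy) U EX halt]) = {q0, q3, q4}, add states in Sat(busy ∨ idle) with every successor in Z. Already a fixed point.
Sat(A[(busy ∨ idle) U A[(¬idle ∨ ¬busy) U EX halt]]) = {q0, q3, q4}

{q0, q3, q4}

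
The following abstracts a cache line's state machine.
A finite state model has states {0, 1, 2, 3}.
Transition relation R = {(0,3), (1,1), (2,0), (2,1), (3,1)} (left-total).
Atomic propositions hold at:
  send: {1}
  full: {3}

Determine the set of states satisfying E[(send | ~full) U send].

{1, 2}

Sat(~full) = {0, 1, 2}
Sat(send | ~full) = {0, 1, 2}
E[(send | ~full) U send]: least fixpoint, start Z0 = Sat(send) = {1}, add states in Sat(send | ~full) with some successor in Z. Z1 = {1, 2}; fixed.
Sat(E[(send | ~full) U send]) = {1, 2}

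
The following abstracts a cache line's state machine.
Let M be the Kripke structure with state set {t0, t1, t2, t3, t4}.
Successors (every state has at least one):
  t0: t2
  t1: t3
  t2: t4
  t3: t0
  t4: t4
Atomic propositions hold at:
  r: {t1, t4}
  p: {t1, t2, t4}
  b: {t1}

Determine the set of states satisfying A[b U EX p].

{t0, t2, t4}

Sat(EX p) = {s : some successor in {t1, t2, t4}} = {t0, t2, t4}
A[b U EX p]: least fixpoint, start Z0 = Sat(EX p) = {t0, t2, t4}, add states in Sat(b) with every successor in Z. Already a fixed point.
Sat(A[b U EX p]) = {t0, t2, t4}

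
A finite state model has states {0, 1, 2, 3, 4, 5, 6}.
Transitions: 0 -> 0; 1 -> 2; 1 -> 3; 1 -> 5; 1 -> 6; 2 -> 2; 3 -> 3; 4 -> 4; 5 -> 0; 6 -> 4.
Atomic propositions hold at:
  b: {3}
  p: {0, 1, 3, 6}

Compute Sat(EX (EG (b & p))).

Sat(b & p) = {3}
EG (b & p): greatest fixpoint, start Z0 = {3}, keep only states in Sat with some successor in Z. Already a fixed point.
Sat(EG (b & p)) = {3}
Sat(EX (EG (b & p))) = {s : some successor in {3}} = {1, 3}

{1, 3}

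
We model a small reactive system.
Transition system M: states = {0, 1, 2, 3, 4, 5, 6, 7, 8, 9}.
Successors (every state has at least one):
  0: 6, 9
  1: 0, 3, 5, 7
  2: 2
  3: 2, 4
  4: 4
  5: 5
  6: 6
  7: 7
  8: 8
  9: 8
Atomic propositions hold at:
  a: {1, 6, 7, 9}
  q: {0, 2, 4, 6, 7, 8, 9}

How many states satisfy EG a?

EG a: greatest fixpoint, start Z0 = {1, 6, 7, 9}, keep only states in Sat with some successor in Z. Z1 = {1, 6, 7}; fixed.
Sat(EG a) = {1, 6, 7}
|Sat(EG a)| = |{1, 6, 7}| = 3.

3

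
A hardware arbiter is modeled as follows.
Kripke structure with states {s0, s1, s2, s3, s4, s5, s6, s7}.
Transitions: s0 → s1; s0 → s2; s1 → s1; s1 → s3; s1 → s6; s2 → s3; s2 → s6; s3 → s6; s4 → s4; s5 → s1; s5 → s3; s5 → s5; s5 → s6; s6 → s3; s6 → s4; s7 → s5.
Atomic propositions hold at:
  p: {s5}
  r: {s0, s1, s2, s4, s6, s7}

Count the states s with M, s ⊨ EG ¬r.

Sat(¬r) = {s3, s5}
EG ¬r: greatest fixpoint, start Z0 = {s3, s5}, keep only states in Sat with some successor in Z. Z1 = {s5}; fixed.
Sat(EG ¬r) = {s5}
|Sat(EG ¬r)| = |{s5}| = 1.

1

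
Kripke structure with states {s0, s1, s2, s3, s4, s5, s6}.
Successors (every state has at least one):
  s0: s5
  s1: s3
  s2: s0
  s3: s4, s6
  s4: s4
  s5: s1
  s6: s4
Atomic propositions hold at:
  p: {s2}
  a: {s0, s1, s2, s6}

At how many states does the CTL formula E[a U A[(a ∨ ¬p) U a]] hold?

5

Sat(¬p) = {s0, s1, s3, s4, s5, s6}
Sat(a ∨ ¬p) = {s0, s1, s2, s3, s4, s5, s6}
A[(a ∨ ¬p) U a]: least fixpoint, start Z0 = Sat(a) = {s0, s1, s2, s6}, add states in Sat(a ∨ ¬p) with every successor in Z. Z1 = {s0, s1, s2, s5, s6}; fixed.
Sat(A[(a ∨ ¬p) U a]) = {s0, s1, s2, s5, s6}
E[a U A[(a ∨ ¬p) U a]]: least fixpoint, start Z0 = Sat(A[(a ∨ ¬p) U a]) = {s0, s1, s2, s5, s6}, add states in Sat(a) with some successor in Z. Already a fixed point.
Sat(E[a U A[(a ∨ ¬p) U a]]) = {s0, s1, s2, s5, s6}
|Sat(E[a U A[(a ∨ ¬p) U a]])| = |{s0, s1, s2, s5, s6}| = 5.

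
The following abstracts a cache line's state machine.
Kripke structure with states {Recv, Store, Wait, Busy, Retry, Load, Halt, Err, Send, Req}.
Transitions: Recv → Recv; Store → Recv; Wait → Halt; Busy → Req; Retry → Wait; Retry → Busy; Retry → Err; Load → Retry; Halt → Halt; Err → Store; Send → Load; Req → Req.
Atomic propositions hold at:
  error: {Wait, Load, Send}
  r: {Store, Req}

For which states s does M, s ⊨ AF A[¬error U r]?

{Store, Busy, Err, Req}

Sat(¬error) = {Recv, Store, Busy, Retry, Halt, Err, Req}
A[¬error U r]: least fixpoint, start Z0 = Sat(r) = {Store, Req}, add states in Sat(¬error) with every successor in Z. Z1 = {Store, Busy, Err, Req}; fixed.
Sat(A[¬error U r]) = {Store, Busy, Err, Req}
AF A[¬error U r]: least fixpoint, start Z0 = {Store, Busy, Err, Req}, add states with every successor in Z. Already a fixed point.
Sat(AF A[¬error U r]) = {Store, Busy, Err, Req}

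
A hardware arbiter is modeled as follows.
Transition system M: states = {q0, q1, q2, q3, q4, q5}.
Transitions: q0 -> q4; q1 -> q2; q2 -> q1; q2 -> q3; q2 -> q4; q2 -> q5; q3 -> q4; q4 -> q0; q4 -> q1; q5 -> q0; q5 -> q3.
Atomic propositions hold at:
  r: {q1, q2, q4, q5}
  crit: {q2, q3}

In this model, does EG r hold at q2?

Yes

EG r: greatest fixpoint, start Z0 = {q1, q2, q4, q5}, keep only states in Sat with some successor in Z. Z1 = {q1, q2, q4}; fixed.
Sat(EG r) = {q1, q2, q4}
q2 ∈ Sat(EG r) = {q1, q2, q4}, so the formula holds at q2.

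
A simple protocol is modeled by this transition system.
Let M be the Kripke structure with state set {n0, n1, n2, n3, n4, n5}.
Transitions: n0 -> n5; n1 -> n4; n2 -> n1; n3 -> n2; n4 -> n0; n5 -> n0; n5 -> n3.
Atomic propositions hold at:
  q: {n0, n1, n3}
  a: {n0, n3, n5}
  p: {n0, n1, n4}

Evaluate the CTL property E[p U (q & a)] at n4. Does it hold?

Sat(q & a) = {n0, n3}
E[p U (q & a)]: least fixpoint, start Z0 = Sat((q & a)) = {n0, n3}, add states in Sat(p) with some successor in Z. Z1 = {n0, n3, n4}; Z2 = {n0, n1, n3, n4}; fixed.
Sat(E[p U (q & a)]) = {n0, n1, n3, n4}
n4 ∈ Sat(E[p U (q & a)]) = {n0, n1, n3, n4}, so the formula holds at n4.

Yes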